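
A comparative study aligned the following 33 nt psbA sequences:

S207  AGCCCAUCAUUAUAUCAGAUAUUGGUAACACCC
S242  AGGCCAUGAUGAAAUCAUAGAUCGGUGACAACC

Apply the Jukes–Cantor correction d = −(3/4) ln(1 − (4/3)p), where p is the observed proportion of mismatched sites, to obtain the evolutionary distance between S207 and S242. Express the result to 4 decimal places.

0.3390

The sequences differ at positions 3 (C/G), 8 (C/G), 11 (U/G), 13 (U/A), 18 (G/U), 20 (U/G), 23 (U/C), 27 (A/G), 31 (C/A).
p = 9/33 = 0.272727.
d = −0.75 · ln(1 − (4/3)·0.272727) = −0.75 · ln(0.636364) = −0.75 · (-0.451985) = 0.3390.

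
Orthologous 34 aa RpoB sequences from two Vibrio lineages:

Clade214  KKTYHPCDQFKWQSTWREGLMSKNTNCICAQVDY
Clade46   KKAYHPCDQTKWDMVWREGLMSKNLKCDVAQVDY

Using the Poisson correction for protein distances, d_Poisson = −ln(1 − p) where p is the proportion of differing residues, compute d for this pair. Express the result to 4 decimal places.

0.3075

Differing sites — 3:T/A; 10:F/T; 13:Q/D; 14:S/M; 15:T/V; 25:T/L; 26:N/K; 28:I/D; 29:C/V.
p = 9/34 = 0.264706.
d = −ln(1 − 0.264706) = −ln(0.735294) = 0.3075.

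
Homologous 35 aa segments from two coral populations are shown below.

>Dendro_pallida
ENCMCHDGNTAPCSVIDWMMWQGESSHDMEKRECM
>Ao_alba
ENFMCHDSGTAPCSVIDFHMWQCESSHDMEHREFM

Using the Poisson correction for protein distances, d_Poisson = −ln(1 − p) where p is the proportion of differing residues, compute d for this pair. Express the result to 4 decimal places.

Differing sites — 3:C/F; 8:G/S; 9:N/G; 18:W/F; 19:M/H; 23:G/C; 31:K/H; 34:C/F.
p = 8/35 = 0.228571.
d = −ln(1 − 0.228571) = −ln(0.771429) = 0.2595.

0.2595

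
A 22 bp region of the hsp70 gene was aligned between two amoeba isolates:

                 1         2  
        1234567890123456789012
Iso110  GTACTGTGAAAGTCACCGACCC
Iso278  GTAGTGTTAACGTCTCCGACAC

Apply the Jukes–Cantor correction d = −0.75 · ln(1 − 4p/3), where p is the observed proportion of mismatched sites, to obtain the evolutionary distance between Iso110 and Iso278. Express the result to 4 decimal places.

Mismatches occur at site 4 (C/G), site 8 (G/T), site 11 (A/C), site 15 (A/T), site 21 (C/A).
p = 5/22 = 0.227273.
d = −0.75 · ln(1 − (4/3)·0.227273) = −0.75 · ln(0.696969) = −0.75 · (-0.361014) = 0.2708.

0.2708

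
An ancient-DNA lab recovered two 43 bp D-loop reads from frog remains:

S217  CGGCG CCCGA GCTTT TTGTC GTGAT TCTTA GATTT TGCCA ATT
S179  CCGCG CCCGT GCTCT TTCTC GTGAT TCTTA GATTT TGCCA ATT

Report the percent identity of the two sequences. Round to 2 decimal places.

90.70%

The sequences differ at positions 2 (G/C), 10 (A/T), 14 (T/C), 18 (G/C).
39 of the 43 sites match, so the percent identity is 39/43 × 100 = 90.70%.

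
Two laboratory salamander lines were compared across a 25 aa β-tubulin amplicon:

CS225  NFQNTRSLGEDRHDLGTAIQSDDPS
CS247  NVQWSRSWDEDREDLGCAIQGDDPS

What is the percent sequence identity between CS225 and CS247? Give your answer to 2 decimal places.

Differing sites — 2:F/V; 4:N/W; 5:T/S; 8:L/W; 9:G/D; 13:H/E; 17:T/C; 21:S/G.
17 of the 25 sites match, so the percent identity is 17/25 × 100 = 68.00%.

68.00%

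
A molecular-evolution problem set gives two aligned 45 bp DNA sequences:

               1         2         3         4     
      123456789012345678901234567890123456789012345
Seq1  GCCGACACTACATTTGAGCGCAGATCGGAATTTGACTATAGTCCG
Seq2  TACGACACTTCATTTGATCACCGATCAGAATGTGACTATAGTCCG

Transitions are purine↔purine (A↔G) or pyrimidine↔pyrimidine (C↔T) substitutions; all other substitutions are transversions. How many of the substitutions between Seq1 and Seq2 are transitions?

2

Mismatches occur at site 1 (G↔T, transversion), site 2 (C↔A, transversion), site 10 (A↔T, transversion), site 18 (G↔T, transversion), site 20 (G↔A, transition), site 22 (A↔C, transversion), site 27 (G↔A, transition), site 32 (T↔G, transversion).
Of the 8 differences, 2 transitions and 6 transversions, so the answer is 2.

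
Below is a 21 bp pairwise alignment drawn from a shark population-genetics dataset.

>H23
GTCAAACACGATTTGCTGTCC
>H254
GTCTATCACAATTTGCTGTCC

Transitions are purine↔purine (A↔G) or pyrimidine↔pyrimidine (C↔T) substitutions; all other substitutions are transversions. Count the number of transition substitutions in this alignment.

Differing sites — 4:A/T (Tv); 6:A/T (Tv); 10:G/A (Ti).
Of the 3 differences, 1 transition and 2 transversions, so the answer is 1.

1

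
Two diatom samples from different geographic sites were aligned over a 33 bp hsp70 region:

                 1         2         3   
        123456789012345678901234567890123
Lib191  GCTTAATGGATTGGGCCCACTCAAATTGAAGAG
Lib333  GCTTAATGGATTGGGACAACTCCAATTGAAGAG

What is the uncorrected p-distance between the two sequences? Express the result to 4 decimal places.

Differing sites — 16:C/A; 18:C/A; 23:A/C.
There are 3 differences over 33 sites, so p = 3/33 = 0.0909.

0.0909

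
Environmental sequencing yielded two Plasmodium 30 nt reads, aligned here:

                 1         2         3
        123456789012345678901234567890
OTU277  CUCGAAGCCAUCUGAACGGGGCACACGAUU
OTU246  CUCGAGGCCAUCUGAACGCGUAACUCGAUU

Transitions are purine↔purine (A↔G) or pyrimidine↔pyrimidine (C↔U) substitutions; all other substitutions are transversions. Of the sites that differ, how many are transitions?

The sequences differ at positions 6 (A/G, transition), 19 (G/C, transversion), 21 (G/U, transversion), 22 (C/A, transversion), 25 (A/U, transversion).
Of the 5 differences, 1 transition and 4 transversions, so the answer is 1.

1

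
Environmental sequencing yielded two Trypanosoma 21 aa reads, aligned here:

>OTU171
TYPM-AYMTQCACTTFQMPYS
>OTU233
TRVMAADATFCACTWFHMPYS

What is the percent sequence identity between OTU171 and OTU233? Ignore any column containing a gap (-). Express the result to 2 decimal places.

65.00%

Excluding the 1 gap column leaves 20 comparable sites.
The sequences differ at positions 2 (Y/R), 3 (P/V), 7 (Y/D), 8 (M/A), 10 (Q/F), 15 (T/W), 17 (Q/H).
13 of the 20 comparable sites match, so the percent identity is 13/20 × 100 = 65.00%.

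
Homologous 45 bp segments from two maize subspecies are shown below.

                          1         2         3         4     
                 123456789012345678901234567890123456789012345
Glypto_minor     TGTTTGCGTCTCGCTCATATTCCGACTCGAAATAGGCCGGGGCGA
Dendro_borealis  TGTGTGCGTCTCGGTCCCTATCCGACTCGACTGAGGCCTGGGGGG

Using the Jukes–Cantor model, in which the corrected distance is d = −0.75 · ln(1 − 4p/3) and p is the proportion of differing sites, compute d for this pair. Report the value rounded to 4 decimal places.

Differing sites — 4:T/G; 14:C/G; 17:A/C; 18:T/C; 19:A/T; 20:T/A; 31:A/C; 32:A/T; 33:T/G; 39:G/T; 43:C/G; 45:A/G.
p = 12/45 = 0.266667.
d = −0.75 · ln(1 − (4/3)·0.266667) = −0.75 · ln(0.644444) = −0.75 · (-0.439367) = 0.3295.

0.3295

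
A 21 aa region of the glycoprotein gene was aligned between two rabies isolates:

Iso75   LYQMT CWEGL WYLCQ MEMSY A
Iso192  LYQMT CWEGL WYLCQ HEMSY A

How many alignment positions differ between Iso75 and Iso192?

1

Differing sites — 16:M/H.
That gives 1 mismatch out of 21 aligned sites, so the Hamming distance is 1.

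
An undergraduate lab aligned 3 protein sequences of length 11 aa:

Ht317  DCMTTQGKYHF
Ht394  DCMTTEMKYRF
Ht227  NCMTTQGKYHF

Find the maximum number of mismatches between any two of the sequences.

4

Pairwise Hamming distances:
  Ht317 vs Ht394: 3
  Ht317 vs Ht227: 1
  Ht394 vs Ht227: 4
The largest is 4, between Ht394 and Ht227.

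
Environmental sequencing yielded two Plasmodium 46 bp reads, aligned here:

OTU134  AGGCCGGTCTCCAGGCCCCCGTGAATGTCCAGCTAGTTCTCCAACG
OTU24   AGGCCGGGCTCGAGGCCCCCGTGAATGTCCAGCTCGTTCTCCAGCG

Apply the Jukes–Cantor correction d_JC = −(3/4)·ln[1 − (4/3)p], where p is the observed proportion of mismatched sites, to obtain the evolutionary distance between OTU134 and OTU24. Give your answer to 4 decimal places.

0.0924

Mismatches occur at site 8 (T↔G), site 12 (C↔G), site 35 (A↔C), site 44 (A↔G).
p = 4/46 = 0.086957.
d = −0.75 · ln(1 − (4/3)·0.086957) = −0.75 · ln(0.884057) = −0.75 · (-0.123234) = 0.0924.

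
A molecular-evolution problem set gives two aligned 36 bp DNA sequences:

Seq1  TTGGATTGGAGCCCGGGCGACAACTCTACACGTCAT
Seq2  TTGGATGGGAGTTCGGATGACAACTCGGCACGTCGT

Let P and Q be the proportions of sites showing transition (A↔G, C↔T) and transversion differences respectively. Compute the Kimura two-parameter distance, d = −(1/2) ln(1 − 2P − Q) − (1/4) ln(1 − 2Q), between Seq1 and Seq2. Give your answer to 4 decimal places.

Differing sites — 7:T/G (Tv); 12:C/T (Ti); 13:C/T (Ti); 17:G/A (Ti); 18:C/T (Ti); 27:T/G (Tv); 28:A/G (Ti); 35:A/G (Ti).
Of the 8 differences, 6 transitions and 2 transversions over 36 sites: P = 6/36 = 0.166667, Q = 2/36 = 0.055556.
d = −0.5·ln(0.611110) − 0.25·ln(0.888888) = −0.5·(-0.492478) − 0.25·(-0.117784) = 0.2757.

0.2757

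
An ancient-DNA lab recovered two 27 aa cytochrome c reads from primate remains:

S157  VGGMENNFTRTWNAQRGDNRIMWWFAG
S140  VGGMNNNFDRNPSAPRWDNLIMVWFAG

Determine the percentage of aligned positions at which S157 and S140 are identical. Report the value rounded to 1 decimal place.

66.7%

Mismatches occur at site 5 (E/N), site 9 (T/D), site 11 (T/N), site 12 (W/P), site 13 (N/S), site 15 (Q/P), site 17 (G/W), site 20 (R/L), site 23 (W/V).
18 of the 27 sites match, so the percent identity is 18/27 × 100 = 66.7%.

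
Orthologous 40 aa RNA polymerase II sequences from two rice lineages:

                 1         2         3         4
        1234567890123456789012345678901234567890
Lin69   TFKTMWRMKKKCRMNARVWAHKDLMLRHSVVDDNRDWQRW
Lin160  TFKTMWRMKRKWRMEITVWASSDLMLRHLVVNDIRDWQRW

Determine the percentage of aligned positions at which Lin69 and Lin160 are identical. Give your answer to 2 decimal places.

75.00%

Differing sites — 10:K/R; 12:C/W; 15:N/E; 16:A/I; 17:R/T; 21:H/S; 22:K/S; 29:S/L; 32:D/N; 34:N/I.
30 of the 40 sites match, so the percent identity is 30/40 × 100 = 75.00%.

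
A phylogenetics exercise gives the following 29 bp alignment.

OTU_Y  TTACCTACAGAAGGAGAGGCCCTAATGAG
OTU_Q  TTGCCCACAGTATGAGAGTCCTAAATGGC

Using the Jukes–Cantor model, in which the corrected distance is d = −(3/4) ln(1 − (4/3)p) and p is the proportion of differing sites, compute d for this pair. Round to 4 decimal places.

Differing sites — 3:A/G; 6:T/C; 11:A/T; 13:G/T; 19:G/T; 22:C/T; 23:T/A; 28:A/G; 29:G/C.
p = 9/29 = 0.310345.
d = −0.75 · ln(1 − (4/3)·0.310345) = −0.75 · ln(0.586207) = −0.75 · (-0.534082) = 0.4006.

0.4006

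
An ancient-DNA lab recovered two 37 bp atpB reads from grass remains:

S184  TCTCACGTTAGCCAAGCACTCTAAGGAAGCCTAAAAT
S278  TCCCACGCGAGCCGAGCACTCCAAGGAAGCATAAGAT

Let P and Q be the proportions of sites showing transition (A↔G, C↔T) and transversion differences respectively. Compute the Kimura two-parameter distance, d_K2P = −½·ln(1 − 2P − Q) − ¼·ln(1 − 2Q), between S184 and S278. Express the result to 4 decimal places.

0.2246

The sequences differ at positions 3 (T/C, transition), 8 (T/C, transition), 9 (T/G, transversion), 14 (A/G, transition), 22 (T/C, transition), 31 (C/A, transversion), 35 (A/G, transition).
Of the 7 differences, 5 transitions and 2 transversions over 37 sites: P = 5/37 = 0.135135, Q = 2/37 = 0.054054.
d = −0.5·ln(0.675676) − 0.25·ln(0.891892) = −0.5·(-0.392042) − 0.25·(-0.114410) = 0.2246.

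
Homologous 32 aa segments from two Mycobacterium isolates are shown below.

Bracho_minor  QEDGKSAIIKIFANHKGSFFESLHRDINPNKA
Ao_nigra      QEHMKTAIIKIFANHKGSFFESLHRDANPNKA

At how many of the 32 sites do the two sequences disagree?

Mismatches occur at site 3 (D/H), site 4 (G/M), site 6 (S/T), site 27 (I/A).
That gives 4 mismatches out of 32 aligned sites, so the Hamming distance is 4.

4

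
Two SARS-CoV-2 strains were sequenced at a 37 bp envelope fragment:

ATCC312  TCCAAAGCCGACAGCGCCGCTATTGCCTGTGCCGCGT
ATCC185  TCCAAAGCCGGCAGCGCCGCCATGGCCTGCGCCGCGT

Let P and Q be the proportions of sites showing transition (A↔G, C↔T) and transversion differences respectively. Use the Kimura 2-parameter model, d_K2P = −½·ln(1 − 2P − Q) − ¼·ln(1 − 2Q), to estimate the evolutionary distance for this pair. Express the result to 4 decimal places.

The sequences differ at positions 11 (A/G, transition), 21 (T/C, transition), 24 (T/G, transversion), 30 (T/C, transition).
Of the 4 differences, 3 transitions and 1 transversion over 37 sites: P = 3/37 = 0.081081, Q = 1/37 = 0.027027.
d = −0.5·ln(0.810811) − 0.25·ln(0.945946) = −0.5·(-0.209720) − 0.25·(-0.055570) = 0.1188.

0.1188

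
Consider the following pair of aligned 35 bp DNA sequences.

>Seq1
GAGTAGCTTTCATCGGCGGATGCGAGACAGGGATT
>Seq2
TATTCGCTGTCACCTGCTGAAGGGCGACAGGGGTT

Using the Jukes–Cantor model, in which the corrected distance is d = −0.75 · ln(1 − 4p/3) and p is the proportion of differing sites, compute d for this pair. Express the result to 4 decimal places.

0.4073

The sequences differ at positions 1 (G/T), 3 (G/T), 5 (A/C), 9 (T/G), 13 (T/C), 15 (G/T), 18 (G/T), 21 (T/A), 23 (C/G), 25 (A/C), 33 (A/G).
p = 11/35 = 0.314286.
d = −0.75 · ln(1 − (4/3)·0.314286) = −0.75 · ln(0.580952) = −0.75 · (-0.543087) = 0.4073.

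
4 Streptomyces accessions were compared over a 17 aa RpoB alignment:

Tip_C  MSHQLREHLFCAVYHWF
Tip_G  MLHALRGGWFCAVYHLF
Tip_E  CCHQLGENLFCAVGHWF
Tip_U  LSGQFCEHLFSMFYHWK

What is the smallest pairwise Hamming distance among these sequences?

Pairwise Hamming distances:
  Tip_C vs Tip_G: 6
  Tip_C vs Tip_E: 5
  Tip_C vs Tip_U: 8
  Tip_G vs Tip_E: 9
  Tip_G vs Tip_U: 14
  Tip_E vs Tip_U: 11
The smallest is 5, between Tip_C and Tip_E.

5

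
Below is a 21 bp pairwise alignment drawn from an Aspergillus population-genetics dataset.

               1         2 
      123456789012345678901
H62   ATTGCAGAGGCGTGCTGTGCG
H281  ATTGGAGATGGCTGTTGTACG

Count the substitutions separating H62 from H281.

The sequences differ at positions 5 (C/G), 9 (G/T), 11 (C/G), 12 (G/C), 15 (C/T), 19 (G/A).
That gives 6 mismatches out of 21 aligned sites, so the Hamming distance is 6.

6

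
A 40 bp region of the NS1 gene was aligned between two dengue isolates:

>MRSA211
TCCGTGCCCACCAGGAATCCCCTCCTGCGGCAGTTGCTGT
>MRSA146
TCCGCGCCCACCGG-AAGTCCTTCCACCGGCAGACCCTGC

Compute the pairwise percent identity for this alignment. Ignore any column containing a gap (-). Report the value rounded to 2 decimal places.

71.79%

Excluding the 1 gap column leaves 39 comparable sites.
Differing sites — 5:T/C; 13:A/G; 18:T/G; 19:C/T; 22:C/T; 26:T/A; 27:G/C; 34:T/A; 35:T/C; 36:G/C; 40:T/C.
28 of the 39 comparable sites match, so the percent identity is 28/39 × 100 = 71.79%.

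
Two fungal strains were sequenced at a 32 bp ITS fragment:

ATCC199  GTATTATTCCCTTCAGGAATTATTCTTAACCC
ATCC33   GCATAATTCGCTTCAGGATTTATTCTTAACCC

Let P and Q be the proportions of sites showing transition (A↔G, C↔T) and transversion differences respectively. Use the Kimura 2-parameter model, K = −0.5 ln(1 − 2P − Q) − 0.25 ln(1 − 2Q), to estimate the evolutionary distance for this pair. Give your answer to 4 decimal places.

0.1369

Differing sites — 2:T/C (Ti); 5:T/A (Tv); 10:C/G (Tv); 19:A/T (Tv).
Of the 4 differences, 1 transition and 3 transversions over 32 sites: P = 1/32 = 0.031250, Q = 3/32 = 0.093750.
d = −0.5·ln(0.843750) − 0.25·ln(0.812500) = −0.5·(-0.169899) − 0.25·(-0.207639) = 0.1369.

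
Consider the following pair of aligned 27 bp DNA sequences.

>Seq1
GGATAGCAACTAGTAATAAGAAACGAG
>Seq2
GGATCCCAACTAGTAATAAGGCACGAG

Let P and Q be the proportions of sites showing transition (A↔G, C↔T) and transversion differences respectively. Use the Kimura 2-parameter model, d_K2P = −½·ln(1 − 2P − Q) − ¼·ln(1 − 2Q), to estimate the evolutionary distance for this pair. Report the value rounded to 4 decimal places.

0.1652

Mismatches occur at site 5 (A↔C, transversion), site 6 (G↔C, transversion), site 21 (A↔G, transition), site 22 (A↔C, transversion).
Of the 4 differences, 1 transition and 3 transversions over 27 sites: P = 1/27 = 0.037037, Q = 3/27 = 0.111111.
d = −0.5·ln(0.814815) − 0.25·ln(0.777778) = −0.5·(-0.204794) − 0.25·(-0.251314) = 0.1652.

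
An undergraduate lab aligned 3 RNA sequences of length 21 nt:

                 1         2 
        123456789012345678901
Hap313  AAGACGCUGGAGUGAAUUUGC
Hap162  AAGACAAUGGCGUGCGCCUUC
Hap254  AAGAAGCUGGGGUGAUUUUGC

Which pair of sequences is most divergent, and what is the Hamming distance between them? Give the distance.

9

Pairwise Hamming distances:
  Hap313 vs Hap162: 8
  Hap313 vs Hap254: 3
  Hap162 vs Hap254: 9
The largest is 9, between Hap162 and Hap254.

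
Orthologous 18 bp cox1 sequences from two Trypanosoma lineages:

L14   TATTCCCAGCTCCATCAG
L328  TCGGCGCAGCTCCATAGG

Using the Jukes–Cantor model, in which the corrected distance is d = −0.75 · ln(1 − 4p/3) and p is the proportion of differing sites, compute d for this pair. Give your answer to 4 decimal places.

Differing sites — 2:A/C; 3:T/G; 4:T/G; 6:C/G; 16:C/A; 17:A/G.
p = 6/18 = 0.333333.
d = −0.75 · ln(1 − (4/3)·0.333333) = −0.75 · ln(0.555556) = −0.75 · (-0.587786) = 0.4408.

0.4408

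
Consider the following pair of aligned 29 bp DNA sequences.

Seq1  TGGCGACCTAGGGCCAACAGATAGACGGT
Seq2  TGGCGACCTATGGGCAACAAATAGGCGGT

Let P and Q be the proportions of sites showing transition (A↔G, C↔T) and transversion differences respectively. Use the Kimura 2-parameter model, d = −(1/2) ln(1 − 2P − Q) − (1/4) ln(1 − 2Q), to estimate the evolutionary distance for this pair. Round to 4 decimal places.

Differing sites — 11:G/T (Tv); 14:C/G (Tv); 20:G/A (Ti); 25:A/G (Ti).
Of the 4 differences, 2 transitions and 2 transversions over 29 sites: P = 2/29 = 0.068966, Q = 2/29 = 0.068966.
d = −0.5·ln(0.793102) − 0.25·ln(0.862068) = −0.5·(-0.231803) − 0.25·(-0.148421) = 0.1530.

0.1530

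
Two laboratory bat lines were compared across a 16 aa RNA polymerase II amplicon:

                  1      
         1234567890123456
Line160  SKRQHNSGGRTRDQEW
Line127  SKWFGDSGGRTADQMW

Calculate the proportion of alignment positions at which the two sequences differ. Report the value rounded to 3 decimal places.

Differing sites — 3:R/W; 4:Q/F; 5:H/G; 6:N/D; 12:R/A; 15:E/M.
There are 6 differences over 16 sites, so p = 6/16 = 0.375.

0.375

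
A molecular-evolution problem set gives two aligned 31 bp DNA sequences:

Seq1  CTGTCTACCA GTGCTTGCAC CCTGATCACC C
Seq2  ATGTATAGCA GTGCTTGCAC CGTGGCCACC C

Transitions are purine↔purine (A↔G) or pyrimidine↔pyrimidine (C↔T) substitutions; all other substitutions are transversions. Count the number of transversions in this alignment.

The sequences differ at positions 1 (C/A, transversion), 5 (C/A, transversion), 8 (C/G, transversion), 22 (C/G, transversion), 25 (A/G, transition), 26 (T/C, transition).
Of the 6 differences, 2 transitions and 4 transversions, so the answer is 4.

4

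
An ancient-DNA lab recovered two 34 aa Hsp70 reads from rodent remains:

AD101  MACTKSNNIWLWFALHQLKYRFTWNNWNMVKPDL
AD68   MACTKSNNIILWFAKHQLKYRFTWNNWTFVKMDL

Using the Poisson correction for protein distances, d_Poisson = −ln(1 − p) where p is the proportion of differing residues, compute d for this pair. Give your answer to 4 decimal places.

0.1591

Mismatches occur at site 10 (W↔I), site 15 (L↔K), site 28 (N↔T), site 29 (M↔F), site 32 (P↔M).
p = 5/34 = 0.147059.
d = −ln(1 − 0.147059) = −ln(0.852941) = 0.1591.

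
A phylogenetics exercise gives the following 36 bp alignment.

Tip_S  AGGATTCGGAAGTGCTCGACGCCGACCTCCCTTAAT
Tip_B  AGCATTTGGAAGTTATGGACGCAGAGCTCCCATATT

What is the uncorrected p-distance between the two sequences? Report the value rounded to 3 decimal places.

0.250

The sequences differ at positions 3 (G/C), 7 (C/T), 14 (G/T), 15 (C/A), 17 (C/G), 23 (C/A), 26 (C/G), 32 (T/A), 35 (A/T).
There are 9 differences over 36 sites, so p = 9/36 = 0.250.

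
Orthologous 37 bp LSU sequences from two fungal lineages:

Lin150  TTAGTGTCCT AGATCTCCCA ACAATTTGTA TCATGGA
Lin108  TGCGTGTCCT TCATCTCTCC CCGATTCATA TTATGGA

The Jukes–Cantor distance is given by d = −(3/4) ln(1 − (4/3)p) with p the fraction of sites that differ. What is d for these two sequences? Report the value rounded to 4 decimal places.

0.3786

The sequences differ at positions 2 (T/G), 3 (A/C), 11 (A/T), 12 (G/C), 18 (C/T), 20 (A/C), 21 (A/C), 23 (A/G), 27 (T/C), 28 (G/A), 32 (C/T).
p = 11/37 = 0.297297.
d = −0.75 · ln(1 − (4/3)·0.297297) = −0.75 · ln(0.603604) = −0.75 · (-0.504837) = 0.3786.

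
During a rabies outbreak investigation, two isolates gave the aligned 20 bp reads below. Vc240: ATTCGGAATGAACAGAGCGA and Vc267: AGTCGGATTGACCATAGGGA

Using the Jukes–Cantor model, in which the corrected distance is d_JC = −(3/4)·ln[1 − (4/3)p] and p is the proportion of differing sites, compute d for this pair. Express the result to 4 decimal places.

0.3041

Differing sites — 2:T/G; 8:A/T; 12:A/C; 15:G/T; 18:C/G.
p = 5/20 = 0.250000.
d = −0.75 · ln(1 − (4/3)·0.250000) = −0.75 · ln(0.666667) = −0.75 · (-0.405465) = 0.3041.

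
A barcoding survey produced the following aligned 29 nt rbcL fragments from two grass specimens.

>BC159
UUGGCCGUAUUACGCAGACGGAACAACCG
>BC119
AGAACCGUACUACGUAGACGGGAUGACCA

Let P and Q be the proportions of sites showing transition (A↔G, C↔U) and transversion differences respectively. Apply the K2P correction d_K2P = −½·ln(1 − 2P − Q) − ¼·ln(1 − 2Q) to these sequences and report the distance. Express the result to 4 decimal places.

0.5218

Differing sites — 1:U/A (Tv); 2:U/G (Tv); 3:G/A (Ti); 4:G/A (Ti); 10:U/C (Ti); 15:C/U (Ti); 22:A/G (Ti); 24:C/U (Ti); 25:A/G (Ti); 29:G/A (Ti).
Of the 10 differences, 8 transitions and 2 transversions over 29 sites: P = 8/29 = 0.275862, Q = 2/29 = 0.068966.
d = −0.5·ln(0.379310) − 0.25·ln(0.862068) = −0.5·(-0.969401) − 0.25·(-0.148421) = 0.5218.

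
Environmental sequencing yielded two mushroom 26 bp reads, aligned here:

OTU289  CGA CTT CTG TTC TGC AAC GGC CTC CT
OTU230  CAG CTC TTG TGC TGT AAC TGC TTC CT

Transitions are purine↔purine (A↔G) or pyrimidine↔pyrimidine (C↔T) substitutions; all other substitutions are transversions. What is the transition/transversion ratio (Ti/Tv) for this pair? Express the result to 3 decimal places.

The sequences differ at positions 2 (G/A, transition), 3 (A/G, transition), 6 (T/C, transition), 7 (C/T, transition), 11 (T/G, transversion), 15 (C/T, transition), 19 (G/T, transversion), 22 (C/T, transition).
Of the 8 differences, 6 transitions and 2 transversions, so Ti/Tv = 6/2 = 3.000.

3.000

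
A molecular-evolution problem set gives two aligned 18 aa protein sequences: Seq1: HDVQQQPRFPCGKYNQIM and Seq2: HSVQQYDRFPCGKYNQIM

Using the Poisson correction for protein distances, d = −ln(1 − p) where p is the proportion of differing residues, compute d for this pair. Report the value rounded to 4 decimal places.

0.1823

Mismatches occur at site 2 (D↔S), site 6 (Q↔Y), site 7 (P↔D).
p = 3/18 = 0.166667.
d = −ln(1 − 0.166667) = −ln(0.833333) = 0.1823.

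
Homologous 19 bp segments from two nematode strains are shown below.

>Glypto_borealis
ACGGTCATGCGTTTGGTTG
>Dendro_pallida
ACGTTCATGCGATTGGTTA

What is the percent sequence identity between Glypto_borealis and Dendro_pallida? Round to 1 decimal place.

84.2%

Mismatches occur at site 4 (G↔T), site 12 (T↔A), site 19 (G↔A).
16 of the 19 sites match, so the percent identity is 16/19 × 100 = 84.2%.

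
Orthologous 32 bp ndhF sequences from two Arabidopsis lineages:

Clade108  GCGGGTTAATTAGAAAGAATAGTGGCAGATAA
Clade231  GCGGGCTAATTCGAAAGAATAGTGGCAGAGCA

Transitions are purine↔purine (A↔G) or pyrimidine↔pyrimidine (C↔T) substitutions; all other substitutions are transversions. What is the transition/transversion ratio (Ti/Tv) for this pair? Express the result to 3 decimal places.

The sequences differ at positions 6 (T/C, transition), 12 (A/C, transversion), 30 (T/G, transversion), 31 (A/C, transversion).
Of the 4 differences, 1 transition and 3 transversions, so Ti/Tv = 1/3 = 0.333.

0.333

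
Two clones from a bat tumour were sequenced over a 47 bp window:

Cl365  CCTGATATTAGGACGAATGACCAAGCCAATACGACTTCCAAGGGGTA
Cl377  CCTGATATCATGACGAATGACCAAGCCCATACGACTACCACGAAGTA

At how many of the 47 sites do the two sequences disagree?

7

Differing sites — 9:T/C; 11:G/T; 28:A/C; 37:T/A; 41:A/C; 43:G/A; 44:G/A.
That gives 7 mismatches out of 47 aligned sites, so the Hamming distance is 7.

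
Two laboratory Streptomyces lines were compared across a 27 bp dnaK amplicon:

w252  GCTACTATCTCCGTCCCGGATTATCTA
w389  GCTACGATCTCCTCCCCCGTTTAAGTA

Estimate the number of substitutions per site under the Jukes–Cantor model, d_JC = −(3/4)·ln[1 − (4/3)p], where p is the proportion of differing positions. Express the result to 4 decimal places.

0.3181

Mismatches occur at site 6 (T→G), site 13 (G→T), site 14 (T→C), site 18 (G→C), site 20 (A→T), site 24 (T→A), site 25 (C→G).
p = 7/27 = 0.259259.
d = −0.75 · ln(1 − (4/3)·0.259259) = −0.75 · ln(0.654321) = −0.75 · (-0.424157) = 0.3181.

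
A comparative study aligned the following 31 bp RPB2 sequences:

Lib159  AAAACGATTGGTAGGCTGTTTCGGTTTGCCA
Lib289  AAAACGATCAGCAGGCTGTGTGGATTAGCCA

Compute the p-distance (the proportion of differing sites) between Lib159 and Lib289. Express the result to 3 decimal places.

0.226

The sequences differ at positions 9 (T/C), 10 (G/A), 12 (T/C), 20 (T/G), 22 (C/G), 24 (G/A), 27 (T/A).
There are 7 differences over 31 sites, so p = 7/31 = 0.226.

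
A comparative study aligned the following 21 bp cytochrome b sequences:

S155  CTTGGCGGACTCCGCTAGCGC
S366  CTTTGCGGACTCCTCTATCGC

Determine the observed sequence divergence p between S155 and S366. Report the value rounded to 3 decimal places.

Mismatches occur at site 4 (G↔T), site 14 (G↔T), site 18 (G↔T).
There are 3 differences over 21 sites, so p = 3/21 = 0.143.

0.143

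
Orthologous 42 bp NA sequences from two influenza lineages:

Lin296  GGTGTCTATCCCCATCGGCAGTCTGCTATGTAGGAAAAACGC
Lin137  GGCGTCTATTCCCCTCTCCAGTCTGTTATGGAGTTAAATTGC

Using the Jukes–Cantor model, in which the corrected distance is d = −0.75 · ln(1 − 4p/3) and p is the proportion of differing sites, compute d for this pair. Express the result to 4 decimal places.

0.3222

Differing sites — 3:T/C; 10:C/T; 14:A/C; 17:G/T; 18:G/C; 26:C/T; 31:T/G; 34:G/T; 35:A/T; 39:A/T; 40:C/T.
p = 11/42 = 0.261905.
d = −0.75 · ln(1 − (4/3)·0.261905) = −0.75 · ln(0.650793) = −0.75 · (-0.429564) = 0.3222.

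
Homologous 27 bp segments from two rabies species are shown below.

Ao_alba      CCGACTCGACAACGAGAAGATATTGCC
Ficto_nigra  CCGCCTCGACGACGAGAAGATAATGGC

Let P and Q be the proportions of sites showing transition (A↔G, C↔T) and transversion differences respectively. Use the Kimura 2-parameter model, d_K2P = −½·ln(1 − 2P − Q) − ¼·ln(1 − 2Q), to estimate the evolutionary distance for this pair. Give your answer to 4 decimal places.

Mismatches occur at site 4 (A→C, transversion), site 11 (A→G, transition), site 23 (T→A, transversion), site 26 (C→G, transversion).
Of the 4 differences, 1 transition and 3 transversions over 27 sites: P = 1/27 = 0.037037, Q = 3/27 = 0.111111.
d = −0.5·ln(0.814815) − 0.25·ln(0.777778) = −0.5·(-0.204794) − 0.25·(-0.251314) = 0.1652.

0.1652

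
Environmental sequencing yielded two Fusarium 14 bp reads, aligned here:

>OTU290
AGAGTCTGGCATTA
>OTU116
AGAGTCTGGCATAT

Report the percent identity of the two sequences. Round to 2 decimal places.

Mismatches occur at site 13 (T↔A), site 14 (A↔T).
12 of the 14 sites match, so the percent identity is 12/14 × 100 = 85.71%.

85.71%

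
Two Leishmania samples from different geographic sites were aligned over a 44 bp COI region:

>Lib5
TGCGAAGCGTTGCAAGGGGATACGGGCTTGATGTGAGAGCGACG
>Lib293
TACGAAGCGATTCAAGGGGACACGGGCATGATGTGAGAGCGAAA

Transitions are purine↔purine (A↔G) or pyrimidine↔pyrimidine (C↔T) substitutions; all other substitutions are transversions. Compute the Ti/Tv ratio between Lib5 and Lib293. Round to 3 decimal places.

The sequences differ at positions 2 (G/A, transition), 10 (T/A, transversion), 12 (G/T, transversion), 21 (T/C, transition), 28 (T/A, transversion), 43 (C/A, transversion), 44 (G/A, transition).
Of the 7 differences, 3 transitions and 4 transversions, so Ti/Tv = 3/4 = 0.750.

0.750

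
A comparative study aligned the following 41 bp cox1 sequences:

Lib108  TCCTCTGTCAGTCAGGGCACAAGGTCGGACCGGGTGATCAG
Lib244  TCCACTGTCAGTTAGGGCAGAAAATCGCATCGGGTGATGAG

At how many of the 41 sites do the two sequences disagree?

The sequences differ at positions 4 (T/A), 13 (C/T), 20 (C/G), 23 (G/A), 24 (G/A), 28 (G/C), 30 (C/T), 39 (C/G).
That gives 8 mismatches out of 41 aligned sites, so the Hamming distance is 8.

8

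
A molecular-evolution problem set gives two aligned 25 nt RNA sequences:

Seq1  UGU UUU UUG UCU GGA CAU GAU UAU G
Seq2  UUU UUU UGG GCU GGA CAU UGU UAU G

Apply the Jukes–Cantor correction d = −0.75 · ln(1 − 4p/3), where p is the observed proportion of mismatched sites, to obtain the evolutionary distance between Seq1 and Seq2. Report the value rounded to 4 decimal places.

Differing sites — 2:G/U; 8:U/G; 10:U/G; 19:G/U; 20:A/G.
p = 5/25 = 0.200000.
d = −0.75 · ln(1 − (4/3)·0.200000) = −0.75 · ln(0.733333) = −0.75 · (-0.310155) = 0.2326.

0.2326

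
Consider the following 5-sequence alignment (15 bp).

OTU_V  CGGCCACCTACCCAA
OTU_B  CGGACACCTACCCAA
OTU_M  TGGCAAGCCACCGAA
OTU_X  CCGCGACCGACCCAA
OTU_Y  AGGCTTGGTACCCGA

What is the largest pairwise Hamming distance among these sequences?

8

Pairwise Hamming distances:
  OTU_V vs OTU_B: 1
  OTU_V vs OTU_M: 5
  OTU_V vs OTU_X: 3
  OTU_V vs OTU_Y: 6
  OTU_B vs OTU_M: 6
  OTU_B vs OTU_X: 4
  OTU_B vs OTU_Y: 7
  OTU_M vs OTU_X: 6
  OTU_M vs OTU_Y: 7
  OTU_X vs OTU_Y: 8
The largest is 8, between OTU_X and OTU_Y.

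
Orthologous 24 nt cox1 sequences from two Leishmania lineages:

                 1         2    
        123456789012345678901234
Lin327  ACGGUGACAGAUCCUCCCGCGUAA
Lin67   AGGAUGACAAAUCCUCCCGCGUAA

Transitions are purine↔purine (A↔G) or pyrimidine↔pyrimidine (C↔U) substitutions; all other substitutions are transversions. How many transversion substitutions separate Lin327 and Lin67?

The sequences differ at positions 2 (C/G, transversion), 4 (G/A, transition), 10 (G/A, transition).
Of the 3 differences, 2 transitions and 1 transversion, so the answer is 1.

1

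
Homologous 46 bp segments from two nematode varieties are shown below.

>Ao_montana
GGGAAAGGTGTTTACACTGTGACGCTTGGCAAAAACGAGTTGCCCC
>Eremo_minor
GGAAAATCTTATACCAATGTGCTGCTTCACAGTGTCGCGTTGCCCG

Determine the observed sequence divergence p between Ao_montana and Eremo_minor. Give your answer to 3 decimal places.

Differing sites — 3:G/A; 7:G/T; 8:G/C; 10:G/T; 11:T/A; 13:T/A; 14:A/C; 17:C/A; 22:A/C; 23:C/T; 28:G/C; 29:G/A; 32:A/G; 33:A/T; 34:A/G; 35:A/T; 38:A/C; 46:C/G.
There are 18 differences over 46 sites, so p = 18/46 = 0.391.

0.391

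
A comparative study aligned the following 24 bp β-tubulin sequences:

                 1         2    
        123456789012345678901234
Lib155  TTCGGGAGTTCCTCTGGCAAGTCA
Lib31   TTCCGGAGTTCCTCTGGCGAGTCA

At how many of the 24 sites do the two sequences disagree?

Mismatches occur at site 4 (G↔C), site 19 (A↔G).
That gives 2 mismatches out of 24 aligned sites, so the Hamming distance is 2.

2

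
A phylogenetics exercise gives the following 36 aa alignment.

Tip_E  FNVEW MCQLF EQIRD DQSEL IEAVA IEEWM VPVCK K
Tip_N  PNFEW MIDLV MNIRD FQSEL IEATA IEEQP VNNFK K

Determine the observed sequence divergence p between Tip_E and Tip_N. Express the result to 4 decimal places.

0.3889

The sequences differ at positions 1 (F/P), 3 (V/F), 7 (C/I), 8 (Q/D), 10 (F/V), 11 (E/M), 12 (Q/N), 16 (D/F), 24 (V/T), 29 (W/Q), 30 (M/P), 32 (P/N), 33 (V/N), 34 (C/F).
There are 14 differences over 36 sites, so p = 14/36 = 0.3889.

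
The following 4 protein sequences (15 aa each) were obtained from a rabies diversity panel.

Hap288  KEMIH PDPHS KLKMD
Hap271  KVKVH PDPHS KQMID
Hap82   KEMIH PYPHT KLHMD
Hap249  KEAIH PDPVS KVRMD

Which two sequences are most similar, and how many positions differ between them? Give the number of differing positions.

3

Pairwise Hamming distances:
  Hap288 vs Hap271: 6
  Hap288 vs Hap82: 3
  Hap288 vs Hap249: 4
  Hap271 vs Hap82: 8
  Hap271 vs Hap249: 7
  Hap82 vs Hap249: 6
The smallest is 3, between Hap288 and Hap82.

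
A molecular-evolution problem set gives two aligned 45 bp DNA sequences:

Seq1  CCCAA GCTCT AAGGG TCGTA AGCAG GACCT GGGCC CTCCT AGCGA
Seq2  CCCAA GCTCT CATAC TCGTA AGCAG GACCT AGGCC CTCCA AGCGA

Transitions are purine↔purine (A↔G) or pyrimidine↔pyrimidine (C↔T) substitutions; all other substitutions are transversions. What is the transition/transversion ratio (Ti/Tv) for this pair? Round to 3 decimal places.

0.500

Mismatches occur at site 11 (A↔C, transversion), site 13 (G↔T, transversion), site 14 (G↔A, transition), site 15 (G↔C, transversion), site 31 (G↔A, transition), site 40 (T↔A, transversion).
Of the 6 differences, 2 transitions and 4 transversions, so Ti/Tv = 2/4 = 0.500.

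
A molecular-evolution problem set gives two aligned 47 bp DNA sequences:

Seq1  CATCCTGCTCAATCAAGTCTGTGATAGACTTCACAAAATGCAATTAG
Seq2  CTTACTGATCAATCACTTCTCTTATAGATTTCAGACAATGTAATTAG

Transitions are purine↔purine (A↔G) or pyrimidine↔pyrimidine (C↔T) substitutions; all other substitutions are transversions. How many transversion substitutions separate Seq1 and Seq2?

9

Differing sites — 2:A/T (Tv); 4:C/A (Tv); 8:C/A (Tv); 16:A/C (Tv); 17:G/T (Tv); 21:G/C (Tv); 23:G/T (Tv); 29:C/T (Ti); 34:C/G (Tv); 36:A/C (Tv); 41:C/T (Ti).
Of the 11 differences, 2 transitions and 9 transversions, so the answer is 9.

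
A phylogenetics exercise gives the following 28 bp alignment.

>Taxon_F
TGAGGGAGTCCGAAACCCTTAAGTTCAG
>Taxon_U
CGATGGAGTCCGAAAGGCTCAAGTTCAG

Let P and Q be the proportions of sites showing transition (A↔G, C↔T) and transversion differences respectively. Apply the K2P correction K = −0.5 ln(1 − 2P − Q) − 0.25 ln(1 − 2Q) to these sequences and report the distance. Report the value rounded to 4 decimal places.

The sequences differ at positions 1 (T/C, transition), 4 (G/T, transversion), 16 (C/G, transversion), 17 (C/G, transversion), 20 (T/C, transition).
Of the 5 differences, 2 transitions and 3 transversions over 28 sites: P = 2/28 = 0.071429, Q = 3/28 = 0.107143.
d = −0.5·ln(0.749999) − 0.25·ln(0.785714) = −0.5·(-0.287683) − 0.25·(-0.241162) = 0.2041.

0.2041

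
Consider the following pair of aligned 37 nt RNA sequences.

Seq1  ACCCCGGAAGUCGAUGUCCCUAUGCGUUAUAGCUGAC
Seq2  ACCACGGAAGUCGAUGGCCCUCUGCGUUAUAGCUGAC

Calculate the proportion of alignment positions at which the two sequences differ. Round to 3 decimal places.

0.081

Differing sites — 4:C/A; 17:U/G; 22:A/C.
There are 3 differences over 37 sites, so p = 3/37 = 0.081.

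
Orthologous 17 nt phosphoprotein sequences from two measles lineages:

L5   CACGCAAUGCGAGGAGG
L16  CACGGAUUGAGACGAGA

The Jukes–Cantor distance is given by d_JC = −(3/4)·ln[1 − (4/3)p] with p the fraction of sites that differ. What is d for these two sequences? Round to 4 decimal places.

0.3734

The sequences differ at positions 5 (C/G), 7 (A/U), 10 (C/A), 13 (G/C), 17 (G/A).
p = 5/17 = 0.294118.
d = −0.75 · ln(1 − (4/3)·0.294118) = −0.75 · ln(0.607843) = −0.75 · (-0.497839) = 0.3734.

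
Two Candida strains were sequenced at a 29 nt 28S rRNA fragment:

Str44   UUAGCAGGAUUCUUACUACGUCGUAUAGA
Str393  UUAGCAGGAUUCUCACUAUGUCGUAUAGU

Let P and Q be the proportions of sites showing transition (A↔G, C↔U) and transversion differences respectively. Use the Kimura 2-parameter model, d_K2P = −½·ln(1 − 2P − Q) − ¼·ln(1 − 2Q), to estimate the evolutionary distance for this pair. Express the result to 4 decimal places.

The sequences differ at positions 14 (U/C, transition), 19 (C/U, transition), 29 (A/U, transversion).
Of the 3 differences, 2 transitions and 1 transversion over 29 sites: P = 2/29 = 0.068966, Q = 1/29 = 0.034483.
d = −0.5·ln(0.827585) − 0.25·ln(0.931034) = −0.5·(-0.189243) − 0.25·(-0.071459) = 0.1125.

0.1125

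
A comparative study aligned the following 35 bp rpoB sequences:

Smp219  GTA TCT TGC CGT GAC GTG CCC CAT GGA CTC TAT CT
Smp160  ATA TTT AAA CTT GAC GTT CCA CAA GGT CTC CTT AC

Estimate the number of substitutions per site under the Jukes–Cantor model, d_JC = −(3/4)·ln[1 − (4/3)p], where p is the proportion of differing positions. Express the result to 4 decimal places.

Differing sites — 1:G/A; 5:C/T; 7:T/A; 8:G/A; 9:C/A; 11:G/T; 18:G/T; 21:C/A; 24:T/A; 27:A/T; 31:T/C; 32:A/T; 34:C/A; 35:T/C.
p = 14/35 = 0.400000.
d = −0.75 · ln(1 − (4/3)·0.400000) = −0.75 · ln(0.466667) = −0.75 · (-0.762139) = 0.5716.

0.5716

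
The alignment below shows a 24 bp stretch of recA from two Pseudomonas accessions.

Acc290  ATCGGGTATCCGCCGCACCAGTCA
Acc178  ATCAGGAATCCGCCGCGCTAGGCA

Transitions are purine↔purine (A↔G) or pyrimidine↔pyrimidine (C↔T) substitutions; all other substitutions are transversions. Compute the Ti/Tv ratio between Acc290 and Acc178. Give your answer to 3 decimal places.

1.500

Differing sites — 4:G/A (Ti); 7:T/A (Tv); 17:A/G (Ti); 19:C/T (Ti); 22:T/G (Tv).
Of the 5 differences, 3 transitions and 2 transversions, so Ti/Tv = 3/2 = 1.500.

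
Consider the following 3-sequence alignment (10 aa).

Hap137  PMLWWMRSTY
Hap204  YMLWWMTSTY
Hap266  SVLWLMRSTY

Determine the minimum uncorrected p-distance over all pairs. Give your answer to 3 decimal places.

Pairwise Hamming distances:
  Hap137 vs Hap204: 2
  Hap137 vs Hap266: 3
  Hap204 vs Hap266: 4
The smallest is 2 mismatches, between Hap137 and Hap204; p = 2/10 = 0.200.

0.200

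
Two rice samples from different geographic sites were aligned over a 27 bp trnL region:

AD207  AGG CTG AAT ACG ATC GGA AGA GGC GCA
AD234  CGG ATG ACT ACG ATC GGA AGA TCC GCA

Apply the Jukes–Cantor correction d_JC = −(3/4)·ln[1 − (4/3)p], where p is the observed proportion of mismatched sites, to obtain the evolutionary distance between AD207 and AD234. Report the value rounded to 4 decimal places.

Mismatches occur at site 1 (A→C), site 4 (C→A), site 8 (A→C), site 22 (G→T), site 23 (G→C).
p = 5/27 = 0.185185.
d = −0.75 · ln(1 − (4/3)·0.185185) = −0.75 · ln(0.753087) = −0.75 · (-0.283575) = 0.2127.

0.2127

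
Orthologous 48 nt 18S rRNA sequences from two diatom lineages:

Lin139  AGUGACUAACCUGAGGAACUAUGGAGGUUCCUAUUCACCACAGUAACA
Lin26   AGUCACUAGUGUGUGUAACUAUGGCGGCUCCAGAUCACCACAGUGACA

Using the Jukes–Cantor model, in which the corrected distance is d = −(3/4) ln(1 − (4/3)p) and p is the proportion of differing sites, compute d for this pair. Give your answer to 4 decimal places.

0.3041

The sequences differ at positions 4 (G/C), 9 (A/G), 10 (C/U), 11 (C/G), 14 (A/U), 16 (G/U), 25 (A/C), 28 (U/C), 32 (U/A), 33 (A/G), 34 (U/A), 45 (A/G).
p = 12/48 = 0.250000.
d = −0.75 · ln(1 − (4/3)·0.250000) = −0.75 · ln(0.666667) = −0.75 · (-0.405465) = 0.3041.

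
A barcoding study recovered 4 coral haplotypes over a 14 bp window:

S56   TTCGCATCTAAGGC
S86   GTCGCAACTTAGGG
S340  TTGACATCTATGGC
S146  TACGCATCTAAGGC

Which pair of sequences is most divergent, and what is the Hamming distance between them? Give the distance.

7

Pairwise Hamming distances:
  S56 vs S86: 4
  S56 vs S340: 3
  S56 vs S146: 1
  S86 vs S340: 7
  S86 vs S146: 5
  S340 vs S146: 4
The largest is 7, between S86 and S340.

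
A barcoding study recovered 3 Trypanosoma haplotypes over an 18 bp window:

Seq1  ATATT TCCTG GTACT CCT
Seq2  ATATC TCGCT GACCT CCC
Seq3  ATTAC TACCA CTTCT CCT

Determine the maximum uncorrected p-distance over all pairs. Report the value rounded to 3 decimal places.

0.500

Pairwise Hamming distances:
  Seq1 vs Seq2: 7
  Seq1 vs Seq3: 8
  Seq2 vs Seq3: 9
The largest is 9 mismatches, between Seq2 and Seq3; p = 9/18 = 0.500.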